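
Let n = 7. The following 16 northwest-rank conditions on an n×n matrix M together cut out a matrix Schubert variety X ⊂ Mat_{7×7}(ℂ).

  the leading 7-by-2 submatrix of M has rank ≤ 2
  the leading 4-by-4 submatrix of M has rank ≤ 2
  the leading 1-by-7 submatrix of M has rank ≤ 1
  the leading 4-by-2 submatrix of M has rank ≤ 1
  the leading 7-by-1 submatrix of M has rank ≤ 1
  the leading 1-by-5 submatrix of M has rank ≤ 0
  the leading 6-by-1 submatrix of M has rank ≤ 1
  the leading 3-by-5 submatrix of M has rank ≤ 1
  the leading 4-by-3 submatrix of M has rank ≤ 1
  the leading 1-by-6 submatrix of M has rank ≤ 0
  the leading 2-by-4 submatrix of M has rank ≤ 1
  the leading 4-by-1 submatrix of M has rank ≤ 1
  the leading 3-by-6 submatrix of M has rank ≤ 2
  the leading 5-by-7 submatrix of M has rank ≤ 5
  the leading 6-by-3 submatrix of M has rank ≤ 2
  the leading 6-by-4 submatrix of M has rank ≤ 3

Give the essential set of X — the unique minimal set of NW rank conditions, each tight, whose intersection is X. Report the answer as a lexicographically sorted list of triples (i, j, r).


Recovering R(i,j) via the rank-extension bound from the 16 conditions:

  R[1]: 0, 0, 0, 0, 0, 0, 1
  R[2]: 1, 1, 1, 1, 1, 1, 2
  R[3]: 1, 1, 1, 1, 1, 2, 3
  R[4]: 1, 1, 1, 2, 2, 3, 4
  R[5]: 1, 2, 2, 3, 3, 4, 5
  R[6]: 1, 2, 2, 3, 4, 5, 6
  R[7]: 1, 2, 3, 4, 5, 6, 7

so w = (7, 1, 6, 4, 2, 5, 3).

4 SE-corners of the 13-cell Rothe diagram give Ess(w):

[(1, 6, 0), (3, 5, 1), (4, 3, 1), (6, 3, 2)]


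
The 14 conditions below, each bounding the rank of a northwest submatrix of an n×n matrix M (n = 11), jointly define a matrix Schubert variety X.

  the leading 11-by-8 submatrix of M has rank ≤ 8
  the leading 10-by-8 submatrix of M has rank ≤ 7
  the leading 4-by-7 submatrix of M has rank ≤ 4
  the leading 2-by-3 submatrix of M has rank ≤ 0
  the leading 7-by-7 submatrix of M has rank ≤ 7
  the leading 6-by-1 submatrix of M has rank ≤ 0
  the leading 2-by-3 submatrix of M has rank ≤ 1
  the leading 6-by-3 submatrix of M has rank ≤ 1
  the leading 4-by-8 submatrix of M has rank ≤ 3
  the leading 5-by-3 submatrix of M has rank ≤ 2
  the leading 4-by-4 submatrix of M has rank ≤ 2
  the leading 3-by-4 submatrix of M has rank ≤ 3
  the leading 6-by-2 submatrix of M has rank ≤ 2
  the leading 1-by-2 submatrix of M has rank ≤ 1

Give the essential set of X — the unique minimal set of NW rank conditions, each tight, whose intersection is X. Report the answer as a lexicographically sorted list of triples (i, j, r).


Propagating the 14 rank bounds to every northwest block:

  row 1: 0, 0, 0, 1, 1, 1, 1, 1, 1, 1, 1
  row 2: 0, 0, 0, 1, 2, 2, 2, 2, 2, 2, 2
  row 3: 0, 1, 1, 2, 3, 3, 3, 3, 3, 3, 3
  row 4: 0, 1, 1, 2, 3, 3, 3, 3, 4, 4, 4
  row 5: 0, 1, 1, 2, 3, 4, 4, 4, 5, 5, 5
  row 6: 0, 1, 1, 2, 3, 4, 5, 5, 6, 6, 6
  row 7: 1, 2, 2, 3, 4, 5, 6, 6, 7, 7, 7
  row 8: 1, 2, 3, 4, 5, 6, 7, 7, 8, 8, 8
  row 9: 1, 2, 3, 4, 5, 6, 7, 7, 8, 9, 9
  row 10: 1, 2, 3, 4, 5, 6, 7, 7, 8, 9, 10
  row 11: 1, 2, 3, 4, 5, 6, 7, 8, 9, 10, 11

the unique w with this rank table is (4, 5, 2, 9, 6, 7, 1, 3, 10, 11, 8).

Fulton essential set (5 of the 18 Rothe cells):

[(2, 3, 0), (4, 8, 3), (6, 1, 0), (6, 3, 1), (10, 8, 7)]


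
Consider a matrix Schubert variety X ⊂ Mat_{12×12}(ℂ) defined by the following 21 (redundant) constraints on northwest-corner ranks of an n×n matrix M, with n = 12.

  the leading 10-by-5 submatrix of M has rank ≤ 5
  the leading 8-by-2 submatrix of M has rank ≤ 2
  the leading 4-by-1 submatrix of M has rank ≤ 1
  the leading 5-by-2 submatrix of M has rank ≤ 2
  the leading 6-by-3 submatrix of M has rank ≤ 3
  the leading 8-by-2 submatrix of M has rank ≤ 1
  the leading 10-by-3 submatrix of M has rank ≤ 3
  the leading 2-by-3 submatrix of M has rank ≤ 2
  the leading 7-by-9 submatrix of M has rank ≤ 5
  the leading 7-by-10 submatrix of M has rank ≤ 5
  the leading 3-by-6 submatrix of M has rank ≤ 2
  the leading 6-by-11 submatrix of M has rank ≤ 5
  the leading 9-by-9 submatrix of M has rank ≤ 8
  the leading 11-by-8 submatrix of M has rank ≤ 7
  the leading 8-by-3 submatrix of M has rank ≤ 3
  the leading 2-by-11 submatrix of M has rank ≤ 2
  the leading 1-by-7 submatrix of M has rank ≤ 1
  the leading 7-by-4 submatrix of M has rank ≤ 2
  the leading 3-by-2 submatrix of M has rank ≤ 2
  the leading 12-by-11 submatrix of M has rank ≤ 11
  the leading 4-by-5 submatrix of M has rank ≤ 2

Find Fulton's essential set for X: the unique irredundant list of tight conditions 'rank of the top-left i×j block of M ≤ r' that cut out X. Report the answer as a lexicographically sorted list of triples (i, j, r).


Recovering R(i,j) via the rank-extension bound from the 21 conditions:

  R[1]: 1 1 1 1 1 1 1 1 1 1 1 1
  R[2]: 1 1 2 2 2 2 2 2 2 2 2 2
  R[3]: 1 1 2 2 2 2 3 3 3 3 3 3
  R[4]: 1 1 2 2 2 3 4 4 4 4 4 4
  R[5]: 1 1 2 2 3 4 5 5 5 5 5 5
  R[6]: 1 1 2 2 3 4 5 5 5 5 5 6
  R[7]: 1 1 2 2 3 4 5 5 5 5 6 7
  R[8]: 1 1 2 3 4 5 6 6 6 6 7 8
  R[9]: 1 2 3 4 5 6 7 7 7 7 8 9
  R[10]: 1 2 3 4 5 6 7 7 8 8 9 10
  R[11]: 1 2 3 4 5 6 7 7 8 9 10 11
  R[12]: 1 2 3 4 5 6 7 8 9 10 11 12

hence w(1..12) = (1, 3, 7, 6, 5, 12, 11, 4, 2, 9, 10, 8).

D(w) has 24 cells with 7 SE-corners; essential set:

[(3, 6, 2), (4, 5, 2), (6, 11, 5), (7, 4, 2), (7, 10, 5), (8, 2, 1), (11, 8, 7)]


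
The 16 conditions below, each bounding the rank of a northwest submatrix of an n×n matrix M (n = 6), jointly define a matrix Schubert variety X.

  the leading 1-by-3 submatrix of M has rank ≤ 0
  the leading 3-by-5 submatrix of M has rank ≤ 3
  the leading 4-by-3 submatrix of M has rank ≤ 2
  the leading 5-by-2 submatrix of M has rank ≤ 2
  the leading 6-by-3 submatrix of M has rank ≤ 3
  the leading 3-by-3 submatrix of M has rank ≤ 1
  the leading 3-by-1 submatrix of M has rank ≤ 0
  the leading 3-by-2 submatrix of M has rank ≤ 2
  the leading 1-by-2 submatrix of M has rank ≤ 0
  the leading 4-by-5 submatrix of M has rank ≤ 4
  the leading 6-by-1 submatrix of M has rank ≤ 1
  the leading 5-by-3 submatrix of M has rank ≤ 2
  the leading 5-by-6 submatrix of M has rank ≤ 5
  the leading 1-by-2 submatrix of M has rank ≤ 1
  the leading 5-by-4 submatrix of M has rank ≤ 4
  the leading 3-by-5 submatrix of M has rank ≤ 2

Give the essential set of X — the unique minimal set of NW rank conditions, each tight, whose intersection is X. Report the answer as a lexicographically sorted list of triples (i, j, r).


Rank table r_w(6×6) implied by the 16 constraints:

  i=1: 0 | 0 | 0 | 1 | 1 | 1
  i=2: 0 | 1 | 1 | 2 | 2 | 2
  i=3: 0 | 1 | 1 | 2 | 2 | 3
  i=4: 1 | 2 | 2 | 3 | 3 | 4
  i=5: 1 | 2 | 2 | 3 | 4 | 5
  i=6: 1 | 2 | 3 | 4 | 5 | 6

second differences of R give the permutation w = (4, 2, 6, 1, 5, 3).

|D(w)|=8, |Ess(w)|=5:

[(1, 3, 0), (3, 1, 0), (3, 3, 1), (3, 5, 2), (5, 3, 2)]


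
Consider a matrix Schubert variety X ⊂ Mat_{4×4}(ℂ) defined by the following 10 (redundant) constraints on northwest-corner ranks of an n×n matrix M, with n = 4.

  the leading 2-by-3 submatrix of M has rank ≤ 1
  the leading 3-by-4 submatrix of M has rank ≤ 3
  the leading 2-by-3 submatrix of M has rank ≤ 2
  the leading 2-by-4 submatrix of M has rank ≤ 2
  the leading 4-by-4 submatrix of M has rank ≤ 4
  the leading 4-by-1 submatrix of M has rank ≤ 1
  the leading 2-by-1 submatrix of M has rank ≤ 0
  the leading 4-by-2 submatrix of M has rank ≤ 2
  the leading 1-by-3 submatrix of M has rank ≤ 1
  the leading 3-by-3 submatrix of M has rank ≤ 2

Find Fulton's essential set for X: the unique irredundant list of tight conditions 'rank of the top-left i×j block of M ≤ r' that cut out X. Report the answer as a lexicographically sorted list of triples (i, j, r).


Reconstructing r_w from the 10 given conditions:

  row 1: 0  1  1  1
  row 2: 0  1  1  2
  row 3: 1  2  2  3
  row 4: 1  2  3  4

the unique w with this rank table is (2, 4, 1, 3).

|D(w)|=3, |Ess(w)|=2:

[(2, 1, 0), (2, 3, 1)]


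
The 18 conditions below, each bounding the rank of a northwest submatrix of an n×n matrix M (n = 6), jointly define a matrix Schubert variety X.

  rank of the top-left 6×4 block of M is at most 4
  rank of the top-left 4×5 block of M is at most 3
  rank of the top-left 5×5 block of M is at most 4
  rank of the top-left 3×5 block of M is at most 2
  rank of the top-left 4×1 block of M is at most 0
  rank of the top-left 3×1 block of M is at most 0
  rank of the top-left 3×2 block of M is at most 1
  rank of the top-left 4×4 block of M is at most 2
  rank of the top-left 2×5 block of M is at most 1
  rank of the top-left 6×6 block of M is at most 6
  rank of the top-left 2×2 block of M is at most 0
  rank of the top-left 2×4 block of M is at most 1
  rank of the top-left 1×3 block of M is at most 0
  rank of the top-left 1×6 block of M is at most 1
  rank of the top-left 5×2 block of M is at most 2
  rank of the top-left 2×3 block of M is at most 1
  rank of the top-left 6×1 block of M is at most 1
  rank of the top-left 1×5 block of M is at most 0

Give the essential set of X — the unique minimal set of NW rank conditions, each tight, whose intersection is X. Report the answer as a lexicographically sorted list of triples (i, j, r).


Recovering R(i,j) via the rank-extension bound from the 18 conditions:

  R[1]: 0 | 0 | 0 | 0 | 0 | 1
  R[2]: 0 | 0 | 1 | 1 | 1 | 2
  R[3]: 0 | 1 | 2 | 2 | 2 | 3
  R[4]: 0 | 1 | 2 | 2 | 3 | 4
  R[5]: 1 | 2 | 3 | 3 | 4 | 5
  R[6]: 1 | 2 | 3 | 4 | 5 | 6

hence w(1..6) = (6, 3, 2, 5, 1, 4).

D(w) has 10 cells with 4 SE-corners; essential set:

[(1, 5, 0), (2, 2, 0), (4, 1, 0), (4, 4, 2)]


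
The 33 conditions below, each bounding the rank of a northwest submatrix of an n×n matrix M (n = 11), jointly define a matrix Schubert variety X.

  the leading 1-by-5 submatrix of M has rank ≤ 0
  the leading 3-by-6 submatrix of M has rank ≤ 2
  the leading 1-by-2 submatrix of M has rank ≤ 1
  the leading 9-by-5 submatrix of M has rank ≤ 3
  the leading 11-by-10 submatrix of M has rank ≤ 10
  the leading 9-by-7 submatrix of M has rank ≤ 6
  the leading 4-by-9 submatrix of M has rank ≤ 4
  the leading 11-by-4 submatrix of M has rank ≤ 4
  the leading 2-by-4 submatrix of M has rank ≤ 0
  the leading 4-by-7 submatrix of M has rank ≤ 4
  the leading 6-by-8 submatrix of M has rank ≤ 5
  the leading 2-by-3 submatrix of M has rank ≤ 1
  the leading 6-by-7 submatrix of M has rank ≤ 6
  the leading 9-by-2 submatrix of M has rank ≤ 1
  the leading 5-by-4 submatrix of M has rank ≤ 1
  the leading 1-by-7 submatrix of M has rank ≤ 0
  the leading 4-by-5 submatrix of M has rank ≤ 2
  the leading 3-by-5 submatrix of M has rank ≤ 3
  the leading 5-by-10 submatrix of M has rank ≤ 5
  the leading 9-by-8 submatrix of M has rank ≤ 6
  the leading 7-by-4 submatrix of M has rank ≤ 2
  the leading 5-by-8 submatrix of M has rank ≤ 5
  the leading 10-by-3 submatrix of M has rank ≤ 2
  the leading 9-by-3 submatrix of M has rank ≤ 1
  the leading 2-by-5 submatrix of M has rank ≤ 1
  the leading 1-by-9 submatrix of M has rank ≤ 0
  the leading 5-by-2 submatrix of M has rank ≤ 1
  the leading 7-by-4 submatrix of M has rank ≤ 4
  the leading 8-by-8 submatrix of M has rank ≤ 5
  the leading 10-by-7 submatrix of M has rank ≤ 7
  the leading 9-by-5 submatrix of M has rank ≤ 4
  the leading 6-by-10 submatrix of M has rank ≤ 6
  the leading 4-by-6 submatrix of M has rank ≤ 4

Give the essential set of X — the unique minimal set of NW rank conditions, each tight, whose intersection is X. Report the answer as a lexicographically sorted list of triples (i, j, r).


Propagating the 33 rank bounds to every northwest block:

  row 1: 0  0  0  0  0  0  0  0  0  1  1
  row 2: 0  0  0  0  1  1  1  1  1  2  2
  row 3: 1  1  1  1  2  2  2  2  2  3  3
  row 4: 1  1  1  1  2  3  3  3  3  4  4
  row 5: 1  1  1  1  2  3  4  4  4  5  5
  row 6: 1  1  1  2  3  4  5  5  5  6  6
  row 7: 1  1  1  2  3  4  5  5  6  7  7
  row 8: 1  1  1  2  3  4  5  5  6  7  8
  row 9: 1  1  1  2  3  4  5  6  7  8  9
  row 10: 1  2  2  3  4  5  6  7  8  9  10
  row 11: 1  2  3  4  5  6  7  8  9  10  11

the unique w with this rank table is (10, 5, 1, 6, 7, 4, 9, 11, 8, 2, 3).

Rothe diagram D(w) (29 cells), 5 SE-corners (essential conditions):

[(1, 9, 0), (2, 4, 0), (5, 4, 1), (8, 8, 5), (9, 3, 1)]


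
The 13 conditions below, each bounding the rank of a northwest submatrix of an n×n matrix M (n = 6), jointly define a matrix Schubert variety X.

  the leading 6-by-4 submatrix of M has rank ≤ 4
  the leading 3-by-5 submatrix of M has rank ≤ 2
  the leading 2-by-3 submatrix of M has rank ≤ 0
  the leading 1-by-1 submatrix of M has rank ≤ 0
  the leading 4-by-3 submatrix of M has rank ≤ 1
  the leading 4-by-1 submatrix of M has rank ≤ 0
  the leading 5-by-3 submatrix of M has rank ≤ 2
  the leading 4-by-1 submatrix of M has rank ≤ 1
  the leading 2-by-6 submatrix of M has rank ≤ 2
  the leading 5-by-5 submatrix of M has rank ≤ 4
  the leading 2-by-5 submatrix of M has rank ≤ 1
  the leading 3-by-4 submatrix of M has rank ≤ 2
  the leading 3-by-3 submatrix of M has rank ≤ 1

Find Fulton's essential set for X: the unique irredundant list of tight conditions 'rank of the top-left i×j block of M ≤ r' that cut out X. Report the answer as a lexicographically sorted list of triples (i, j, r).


Computing R[i][j] = min implied NW-rank bound (n=6, 13 conditions):

  R[1]: 0  0  0  1  1  1
  R[2]: 0  0  0  1  1  2
  R[3]: 0  1  1  2  2  3
  R[4]: 0  1  1  2  3  4
  R[5]: 1  2  2  3  4  5
  R[6]: 1  2  3  4  5  6

reading off 1-entries of Δ²R: w = (4, 6, 2, 5, 1, 3).

Fulton essential set (4 of the 10 Rothe cells):

[(2, 3, 0), (2, 5, 1), (4, 1, 0), (4, 3, 1)]


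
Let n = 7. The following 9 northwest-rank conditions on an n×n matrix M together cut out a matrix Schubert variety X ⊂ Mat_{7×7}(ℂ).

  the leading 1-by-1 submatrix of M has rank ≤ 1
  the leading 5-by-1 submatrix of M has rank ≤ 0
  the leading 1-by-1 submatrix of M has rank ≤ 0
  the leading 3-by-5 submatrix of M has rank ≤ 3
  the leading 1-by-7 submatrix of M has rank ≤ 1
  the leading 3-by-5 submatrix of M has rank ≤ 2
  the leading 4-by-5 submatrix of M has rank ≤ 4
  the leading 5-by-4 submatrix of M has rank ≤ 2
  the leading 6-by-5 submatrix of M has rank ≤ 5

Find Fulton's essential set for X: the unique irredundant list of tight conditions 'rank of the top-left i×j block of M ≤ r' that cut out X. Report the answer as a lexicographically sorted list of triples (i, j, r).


Propagating the 9 rank bounds to every northwest block:

  0 | 1 | 1 | 1 | 1 | 1 | 1
  0 | 1 | 2 | 2 | 2 | 2 | 2
  0 | 1 | 2 | 2 | 2 | 3 | 3
  0 | 1 | 2 | 2 | 3 | 4 | 4
  0 | 1 | 2 | 2 | 3 | 4 | 5
  1 | 2 | 3 | 3 | 4 | 5 | 6
  1 | 2 | 3 | 4 | 5 | 6 | 7

reading off 1-entries of Δ²R: w = (2, 3, 6, 5, 7, 1, 4).

|D(w)|=9, |Ess(w)|=3:

[(3, 5, 2), (5, 1, 0), (5, 4, 2)]


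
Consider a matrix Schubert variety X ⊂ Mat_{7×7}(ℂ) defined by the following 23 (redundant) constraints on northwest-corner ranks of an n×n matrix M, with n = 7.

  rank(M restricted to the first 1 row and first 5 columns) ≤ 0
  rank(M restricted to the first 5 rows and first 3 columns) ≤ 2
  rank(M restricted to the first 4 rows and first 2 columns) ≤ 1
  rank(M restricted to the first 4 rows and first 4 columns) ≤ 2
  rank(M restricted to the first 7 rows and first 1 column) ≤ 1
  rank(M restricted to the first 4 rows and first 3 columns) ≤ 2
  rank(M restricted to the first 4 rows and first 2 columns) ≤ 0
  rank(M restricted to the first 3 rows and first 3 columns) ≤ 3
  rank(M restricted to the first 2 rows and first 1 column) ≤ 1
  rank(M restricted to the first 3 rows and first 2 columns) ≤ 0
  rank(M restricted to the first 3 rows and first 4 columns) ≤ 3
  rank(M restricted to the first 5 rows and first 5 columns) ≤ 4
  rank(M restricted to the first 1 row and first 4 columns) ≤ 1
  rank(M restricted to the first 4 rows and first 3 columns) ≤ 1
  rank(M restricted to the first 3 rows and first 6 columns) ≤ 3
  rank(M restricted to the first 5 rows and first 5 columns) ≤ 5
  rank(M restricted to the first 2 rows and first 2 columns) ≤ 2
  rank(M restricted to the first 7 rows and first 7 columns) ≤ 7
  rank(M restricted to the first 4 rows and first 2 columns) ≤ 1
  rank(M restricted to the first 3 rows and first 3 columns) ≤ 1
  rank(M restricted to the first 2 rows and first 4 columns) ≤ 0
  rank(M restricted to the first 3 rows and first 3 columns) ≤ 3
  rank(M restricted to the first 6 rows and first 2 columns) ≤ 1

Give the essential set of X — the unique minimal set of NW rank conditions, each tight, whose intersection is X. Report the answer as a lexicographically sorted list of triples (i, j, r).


Rank table r_w(7×7) implied by the 23 constraints:

  i=1: 0, 0, 0, 0, 0, 1, 1
  i=2: 0, 0, 0, 0, 1, 2, 2
  i=3: 0, 0, 1, 1, 2, 3, 3
  i=4: 0, 0, 1, 2, 3, 4, 4
  i=5: 1, 1, 2, 3, 4, 5, 5
  i=6: 1, 1, 2, 3, 4, 5, 6
  i=7: 1, 2, 3, 4, 5, 6, 7

reading off 1-entries of Δ²R: w = (6, 5, 3, 4, 1, 7, 2).

D(w) has 14 cells with 4 SE-corners; essential set:

[(1, 5, 0), (2, 4, 0), (4, 2, 0), (6, 2, 1)]


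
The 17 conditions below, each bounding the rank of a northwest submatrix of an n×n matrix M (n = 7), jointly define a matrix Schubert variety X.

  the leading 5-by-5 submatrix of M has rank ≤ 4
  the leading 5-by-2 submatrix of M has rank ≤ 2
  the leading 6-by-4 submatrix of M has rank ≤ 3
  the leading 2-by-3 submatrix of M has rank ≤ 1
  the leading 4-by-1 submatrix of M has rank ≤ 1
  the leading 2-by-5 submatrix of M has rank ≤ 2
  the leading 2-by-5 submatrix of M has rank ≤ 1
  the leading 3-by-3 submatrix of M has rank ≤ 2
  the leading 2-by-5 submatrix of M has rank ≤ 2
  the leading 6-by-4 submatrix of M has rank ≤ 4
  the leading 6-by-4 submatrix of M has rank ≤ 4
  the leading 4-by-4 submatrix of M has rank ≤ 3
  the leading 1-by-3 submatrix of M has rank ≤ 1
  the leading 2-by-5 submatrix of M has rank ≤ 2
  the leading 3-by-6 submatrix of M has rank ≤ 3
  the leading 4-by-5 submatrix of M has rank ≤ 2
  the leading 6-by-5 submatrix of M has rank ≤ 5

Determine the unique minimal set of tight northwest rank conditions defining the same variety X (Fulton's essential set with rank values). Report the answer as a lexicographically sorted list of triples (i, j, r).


Reconstructing r_w from the 17 given conditions:

  row 1: 1  1  1  1  1  1  1
  row 2: 1  1  1  1  1  2  2
  row 3: 1  2  2  2  2  3  3
  row 4: 1  2  2  2  2  3  4
  row 5: 1  2  3  3  3  4  5
  row 6: 1  2  3  3  4  5  6
  row 7: 1  2  3  4  5  6  7

hence w(1..7) = (1, 6, 2, 7, 3, 5, 4).

Rothe diagram D(w) (8 cells), 3 SE-corners (essential conditions):

[(2, 5, 1), (4, 5, 2), (6, 4, 3)]


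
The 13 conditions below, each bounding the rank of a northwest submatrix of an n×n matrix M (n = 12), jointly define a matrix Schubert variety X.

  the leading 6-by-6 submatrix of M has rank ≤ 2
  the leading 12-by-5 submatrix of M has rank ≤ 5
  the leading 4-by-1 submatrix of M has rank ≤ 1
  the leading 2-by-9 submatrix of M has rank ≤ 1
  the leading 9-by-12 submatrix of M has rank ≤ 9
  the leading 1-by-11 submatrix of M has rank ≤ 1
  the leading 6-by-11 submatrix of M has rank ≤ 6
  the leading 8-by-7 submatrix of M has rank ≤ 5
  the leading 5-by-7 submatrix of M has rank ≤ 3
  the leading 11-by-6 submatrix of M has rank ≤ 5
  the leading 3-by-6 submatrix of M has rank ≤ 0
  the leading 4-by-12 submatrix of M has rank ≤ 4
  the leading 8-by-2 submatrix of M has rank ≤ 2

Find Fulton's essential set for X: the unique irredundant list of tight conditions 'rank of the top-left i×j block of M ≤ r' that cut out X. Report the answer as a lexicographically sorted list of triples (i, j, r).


Recovering R(i,j) via the rank-extension bound from the 13 conditions:

  i=1: 0 | 0 | 0 | 0 | 0 | 0 | 1 | 1 | 1 | 1 | 1 | 1
  i=2: 0 | 0 | 0 | 0 | 0 | 0 | 1 | 1 | 1 | 2 | 2 | 2
  i=3: 0 | 0 | 0 | 0 | 0 | 0 | 1 | 2 | 2 | 3 | 3 | 3
  i=4: 1 | 1 | 1 | 1 | 1 | 1 | 2 | 3 | 3 | 4 | 4 | 4
  i=5: 1 | 2 | 2 | 2 | 2 | 2 | 3 | 4 | 4 | 5 | 5 | 5
  i=6: 1 | 2 | 2 | 2 | 2 | 2 | 3 | 4 | 5 | 6 | 6 | 6
  i=7: 1 | 2 | 3 | 3 | 3 | 3 | 4 | 5 | 6 | 7 | 7 | 7
  i=8: 1 | 2 | 3 | 4 | 4 | 4 | 5 | 6 | 7 | 8 | 8 | 8
  i=9: 1 | 2 | 3 | 4 | 5 | 5 | 6 | 7 | 8 | 9 | 9 | 9
  i=10: 1 | 2 | 3 | 4 | 5 | 5 | 6 | 7 | 8 | 9 | 10 | 10
  i=11: 1 | 2 | 3 | 4 | 5 | 5 | 6 | 7 | 8 | 9 | 10 | 11
  i=12: 1 | 2 | 3 | 4 | 5 | 6 | 7 | 8 | 9 | 10 | 11 | 12

hence w(1..12) = (7, 10, 8, 1, 2, 9, 3, 4, 5, 11, 12, 6).

ℓ(w)=26; the 4 essential cells (i,j,r):

[(2, 9, 1), (3, 6, 0), (6, 6, 2), (11, 6, 5)]


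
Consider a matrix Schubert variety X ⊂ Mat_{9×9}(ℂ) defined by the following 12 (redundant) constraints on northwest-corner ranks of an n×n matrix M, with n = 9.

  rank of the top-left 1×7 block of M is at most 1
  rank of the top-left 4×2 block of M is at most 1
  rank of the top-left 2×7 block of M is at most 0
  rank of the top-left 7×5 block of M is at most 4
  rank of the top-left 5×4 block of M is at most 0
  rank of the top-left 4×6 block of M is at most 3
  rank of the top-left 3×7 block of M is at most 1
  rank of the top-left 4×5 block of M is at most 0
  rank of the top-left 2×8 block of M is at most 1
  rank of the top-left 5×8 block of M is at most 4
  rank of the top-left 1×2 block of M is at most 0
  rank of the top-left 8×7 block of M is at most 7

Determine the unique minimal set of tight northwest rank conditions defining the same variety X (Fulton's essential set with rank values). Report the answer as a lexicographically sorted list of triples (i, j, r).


Reconstructing r_w from the 12 given conditions:

  row 1: 0  0  0  0  0  0  0  1  1
  row 2: 0  0  0  0  0  0  0  1  2
  row 3: 0  0  0  0  0  1  1  2  3
  row 4: 0  0  0  0  0  1  2  3  4
  row 5: 0  0  0  0  1  2  3  4  5
  row 6: 1  1  1  1  2  3  4  5  6
  row 7: 1  2  2  2  3  4  5  6  7
  row 8: 1  2  3  3  4  5  6  7  8
  row 9: 1  2  3  4  5  6  7  8  9

so w = (8, 9, 6, 7, 5, 1, 2, 3, 4).

3 SE-corners of the 28-cell Rothe diagram give Ess(w):

[(2, 7, 0), (4, 5, 0), (5, 4, 0)]


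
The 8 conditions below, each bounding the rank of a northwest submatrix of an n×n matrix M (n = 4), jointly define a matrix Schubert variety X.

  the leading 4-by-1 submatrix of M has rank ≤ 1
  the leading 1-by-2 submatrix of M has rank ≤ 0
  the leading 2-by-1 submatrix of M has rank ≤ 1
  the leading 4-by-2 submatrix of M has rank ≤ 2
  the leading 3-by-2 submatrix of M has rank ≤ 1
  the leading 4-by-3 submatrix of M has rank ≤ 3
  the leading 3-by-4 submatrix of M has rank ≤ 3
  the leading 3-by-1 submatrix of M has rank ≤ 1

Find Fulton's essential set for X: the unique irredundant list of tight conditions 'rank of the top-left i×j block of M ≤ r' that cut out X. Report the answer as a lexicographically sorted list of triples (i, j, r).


Reconstructing r_w from the 8 given conditions:

  R[1]: 0, 0, 1, 1
  R[2]: 1, 1, 2, 2
  R[3]: 1, 1, 2, 3
  R[4]: 1, 2, 3, 4

so w = (3, 1, 4, 2).

D(w) has 3 cells with 2 SE-corners; essential set:

[(1, 2, 0), (3, 2, 1)]


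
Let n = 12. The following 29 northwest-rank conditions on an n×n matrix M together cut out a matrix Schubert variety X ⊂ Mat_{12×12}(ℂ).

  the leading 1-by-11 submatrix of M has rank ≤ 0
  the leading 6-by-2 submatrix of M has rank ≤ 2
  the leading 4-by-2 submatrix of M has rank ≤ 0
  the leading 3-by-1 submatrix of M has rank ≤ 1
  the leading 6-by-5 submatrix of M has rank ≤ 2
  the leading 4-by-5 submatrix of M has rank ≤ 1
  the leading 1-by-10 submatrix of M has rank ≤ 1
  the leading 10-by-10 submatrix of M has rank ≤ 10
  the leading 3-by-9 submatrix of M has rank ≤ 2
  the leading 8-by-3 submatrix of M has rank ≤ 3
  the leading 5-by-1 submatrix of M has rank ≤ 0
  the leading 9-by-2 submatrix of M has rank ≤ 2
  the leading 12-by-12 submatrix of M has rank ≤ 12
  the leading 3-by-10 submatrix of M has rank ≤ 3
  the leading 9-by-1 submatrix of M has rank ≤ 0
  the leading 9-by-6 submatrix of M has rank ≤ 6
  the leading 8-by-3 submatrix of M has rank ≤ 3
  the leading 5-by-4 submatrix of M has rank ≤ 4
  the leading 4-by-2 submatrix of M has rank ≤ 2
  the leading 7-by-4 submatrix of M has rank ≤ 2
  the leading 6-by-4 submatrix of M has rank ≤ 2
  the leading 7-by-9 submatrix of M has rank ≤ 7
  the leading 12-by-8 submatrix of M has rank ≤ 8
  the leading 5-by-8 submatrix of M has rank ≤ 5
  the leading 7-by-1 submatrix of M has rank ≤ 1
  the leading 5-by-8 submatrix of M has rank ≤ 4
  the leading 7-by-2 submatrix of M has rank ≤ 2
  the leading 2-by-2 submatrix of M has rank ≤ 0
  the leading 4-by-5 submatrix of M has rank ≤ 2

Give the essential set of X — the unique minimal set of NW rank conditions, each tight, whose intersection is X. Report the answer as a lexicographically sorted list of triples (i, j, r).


Rank table r_w(12×12) implied by the 29 constraints:

  R[1]: 0 | 0 | 0 | 0 | 0 | 0 | 0 | 0 | 0 | 0 | 0 | 1
  R[2]: 0 | 0 | 1 | 1 | 1 | 1 | 1 | 1 | 1 | 1 | 1 | 2
  R[3]: 0 | 0 | 1 | 1 | 1 | 2 | 2 | 2 | 2 | 2 | 2 | 3
  R[4]: 0 | 0 | 1 | 1 | 1 | 2 | 3 | 3 | 3 | 3 | 3 | 4
  R[5]: 0 | 1 | 2 | 2 | 2 | 3 | 4 | 4 | 4 | 4 | 4 | 5
  R[6]: 0 | 1 | 2 | 2 | 2 | 3 | 4 | 5 | 5 | 5 | 5 | 6
  R[7]: 0 | 1 | 2 | 2 | 3 | 4 | 5 | 6 | 6 | 6 | 6 | 7
  R[8]: 0 | 1 | 2 | 3 | 4 | 5 | 6 | 7 | 7 | 7 | 7 | 8
  R[9]: 0 | 1 | 2 | 3 | 4 | 5 | 6 | 7 | 8 | 8 | 8 | 9
  R[10]: 1 | 2 | 3 | 4 | 5 | 6 | 7 | 8 | 9 | 9 | 9 | 10
  R[11]: 1 | 2 | 3 | 4 | 5 | 6 | 7 | 8 | 9 | 10 | 10 | 11
  R[12]: 1 | 2 | 3 | 4 | 5 | 6 | 7 | 8 | 9 | 10 | 11 | 12

so w = (12, 3, 6, 7, 2, 8, 5, 4, 9, 1, 10, 11).

ℓ(w)=29; the 6 essential cells (i,j,r):

[(1, 11, 0), (4, 2, 0), (4, 5, 1), (6, 5, 2), (7, 4, 2), (9, 1, 0)]


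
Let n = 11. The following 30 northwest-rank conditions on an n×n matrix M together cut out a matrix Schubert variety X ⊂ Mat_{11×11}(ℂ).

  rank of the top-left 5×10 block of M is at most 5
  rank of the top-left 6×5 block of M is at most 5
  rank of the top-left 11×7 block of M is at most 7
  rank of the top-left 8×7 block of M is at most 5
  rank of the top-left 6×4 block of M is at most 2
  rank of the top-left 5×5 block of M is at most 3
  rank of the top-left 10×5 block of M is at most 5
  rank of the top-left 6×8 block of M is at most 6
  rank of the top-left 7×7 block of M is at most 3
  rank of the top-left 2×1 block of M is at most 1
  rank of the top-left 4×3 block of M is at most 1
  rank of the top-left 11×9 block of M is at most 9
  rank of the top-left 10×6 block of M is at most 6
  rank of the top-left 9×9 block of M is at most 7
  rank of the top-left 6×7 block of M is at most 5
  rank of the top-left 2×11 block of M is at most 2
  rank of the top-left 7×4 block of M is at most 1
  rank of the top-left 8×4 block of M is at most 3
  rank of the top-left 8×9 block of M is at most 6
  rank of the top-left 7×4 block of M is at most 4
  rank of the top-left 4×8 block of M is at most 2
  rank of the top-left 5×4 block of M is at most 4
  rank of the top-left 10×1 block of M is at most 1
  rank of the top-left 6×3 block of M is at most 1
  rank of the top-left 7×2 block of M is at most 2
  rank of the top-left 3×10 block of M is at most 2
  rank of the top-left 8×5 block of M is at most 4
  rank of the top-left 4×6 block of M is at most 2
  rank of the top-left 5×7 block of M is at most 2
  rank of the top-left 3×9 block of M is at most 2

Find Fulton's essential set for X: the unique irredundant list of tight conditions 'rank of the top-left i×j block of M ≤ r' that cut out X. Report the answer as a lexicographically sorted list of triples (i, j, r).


Reconstructing r_w from the 30 given conditions:

  1 1 1 1 1 1 1 1 1 1 1
  1 1 1 1 2 2 2 2 2 2 2
  1 1 1 1 2 2 2 2 2 2 3
  1 1 1 1 2 2 2 2 3 3 4
  1 1 1 1 2 2 2 3 4 4 5
  1 1 1 1 2 3 3 4 5 5 6
  1 1 1 1 2 3 3 4 5 6 7
  1 2 2 2 3 4 4 5 6 7 8
  1 2 3 3 4 5 5 6 7 8 9
  1 2 3 4 5 6 6 7 8 9 10
  1 2 3 4 5 6 7 8 9 10 11

so w = (1, 5, 11, 9, 8, 6, 10, 2, 3, 4, 7).

D(w) has 29 cells with 5 SE-corners; essential set:

[(3, 10, 2), (4, 8, 2), (5, 7, 2), (7, 4, 1), (7, 7, 3)]


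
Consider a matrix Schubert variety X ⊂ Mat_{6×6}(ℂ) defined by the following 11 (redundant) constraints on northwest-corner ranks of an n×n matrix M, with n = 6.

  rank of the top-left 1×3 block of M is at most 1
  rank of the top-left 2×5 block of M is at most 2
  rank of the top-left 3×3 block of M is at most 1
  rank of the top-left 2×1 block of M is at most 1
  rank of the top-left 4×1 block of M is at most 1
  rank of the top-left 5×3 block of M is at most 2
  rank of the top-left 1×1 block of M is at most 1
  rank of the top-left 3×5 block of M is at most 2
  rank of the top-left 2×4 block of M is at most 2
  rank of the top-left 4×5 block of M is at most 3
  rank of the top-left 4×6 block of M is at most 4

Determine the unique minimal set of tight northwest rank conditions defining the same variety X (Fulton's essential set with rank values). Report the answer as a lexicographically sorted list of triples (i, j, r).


Propagating the 11 rank bounds to every northwest block:

  1, 1, 1, 1, 1, 1
  1, 1, 1, 2, 2, 2
  1, 1, 1, 2, 2, 3
  1, 2, 2, 3, 3, 4
  1, 2, 2, 3, 4, 5
  1, 2, 3, 4, 5, 6

giving w = (1, 4, 6, 2, 5, 3) via Δ²R.

D(w) has 6 cells with 3 SE-corners; essential set:

[(3, 3, 1), (3, 5, 2), (5, 3, 2)]


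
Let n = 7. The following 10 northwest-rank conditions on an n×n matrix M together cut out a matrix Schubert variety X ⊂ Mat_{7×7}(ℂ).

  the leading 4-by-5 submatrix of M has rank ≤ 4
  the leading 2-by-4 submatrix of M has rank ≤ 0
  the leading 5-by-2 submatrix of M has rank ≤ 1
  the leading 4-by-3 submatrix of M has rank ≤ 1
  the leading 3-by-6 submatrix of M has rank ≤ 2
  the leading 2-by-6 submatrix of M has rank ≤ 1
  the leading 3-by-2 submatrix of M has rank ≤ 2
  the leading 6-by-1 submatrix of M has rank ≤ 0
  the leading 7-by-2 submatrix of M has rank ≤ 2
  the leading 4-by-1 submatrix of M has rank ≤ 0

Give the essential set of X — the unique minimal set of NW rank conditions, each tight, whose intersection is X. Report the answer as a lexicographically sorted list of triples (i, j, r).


Computing R[i][j] = min implied NW-rank bound (n=7, 10 conditions):

  R[1]: 0 0 0 0 1 1 1
  R[2]: 0 0 0 0 1 1 2
  R[3]: 0 1 1 1 2 2 3
  R[4]: 0 1 1 2 3 3 4
  R[5]: 0 1 2 3 4 4 5
  R[6]: 0 1 2 3 4 5 6
  R[7]: 1 2 3 4 5 6 7

hence w(1..7) = (5, 7, 2, 4, 3, 6, 1).

D(w) has 14 cells with 4 SE-corners; essential set:

[(2, 4, 0), (2, 6, 1), (4, 3, 1), (6, 1, 0)]


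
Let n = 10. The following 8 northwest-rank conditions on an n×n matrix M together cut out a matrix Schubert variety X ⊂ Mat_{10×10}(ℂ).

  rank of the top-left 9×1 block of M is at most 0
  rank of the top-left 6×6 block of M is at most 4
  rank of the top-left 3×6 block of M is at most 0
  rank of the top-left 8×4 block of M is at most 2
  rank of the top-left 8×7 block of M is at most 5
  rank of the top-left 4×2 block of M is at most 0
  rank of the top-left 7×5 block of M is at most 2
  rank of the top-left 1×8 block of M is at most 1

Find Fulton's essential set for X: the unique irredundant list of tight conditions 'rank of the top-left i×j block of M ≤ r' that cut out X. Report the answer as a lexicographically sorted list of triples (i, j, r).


Reconstructing r_w from the 8 given conditions:

  R[1]: 0 0 0 0 0 0 1 1 1 1
  R[2]: 0 0 0 0 0 0 1 2 2 2
  R[3]: 0 0 0 0 0 0 1 2 3 3
  R[4]: 0 0 1 1 1 1 2 3 4 4
  R[5]: 0 1 2 2 2 2 3 4 5 5
  R[6]: 0 1 2 2 2 3 4 5 6 6
  R[7]: 0 1 2 2 2 3 4 5 6 7
  R[8]: 0 1 2 2 3 4 5 6 7 8
  R[9]: 0 1 2 3 4 5 6 7 8 9
  R[10]: 1 2 3 4 5 6 7 8 9 10

giving w = (7, 8, 9, 3, 2, 6, 10, 5, 4, 1) via Δ²R.

|D(w)|=30, |Ess(w)|=5:

[(3, 6, 0), (4, 2, 0), (7, 5, 2), (8, 4, 2), (9, 1, 0)]


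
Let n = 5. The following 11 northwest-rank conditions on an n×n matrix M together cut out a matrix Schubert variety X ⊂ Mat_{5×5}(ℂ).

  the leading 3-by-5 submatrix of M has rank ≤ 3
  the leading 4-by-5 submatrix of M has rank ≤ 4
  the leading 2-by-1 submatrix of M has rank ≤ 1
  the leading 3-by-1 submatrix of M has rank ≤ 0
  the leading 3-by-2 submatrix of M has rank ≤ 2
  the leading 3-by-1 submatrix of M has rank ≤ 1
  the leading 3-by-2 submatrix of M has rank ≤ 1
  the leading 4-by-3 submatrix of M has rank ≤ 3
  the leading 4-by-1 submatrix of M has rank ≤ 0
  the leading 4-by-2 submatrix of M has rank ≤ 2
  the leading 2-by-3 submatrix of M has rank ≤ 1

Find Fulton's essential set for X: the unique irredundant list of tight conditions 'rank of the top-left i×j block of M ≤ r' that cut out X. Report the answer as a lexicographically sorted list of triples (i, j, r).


Computing R[i][j] = min implied NW-rank bound (n=5, 11 conditions):

  0 1 1 1 1
  0 1 1 2 2
  0 1 2 3 3
  0 1 2 3 4
  1 2 3 4 5

second differences of R give the permutation w = (2, 4, 3, 5, 1).

Fulton essential set (2 of the 5 Rothe cells):

[(2, 3, 1), (4, 1, 0)]


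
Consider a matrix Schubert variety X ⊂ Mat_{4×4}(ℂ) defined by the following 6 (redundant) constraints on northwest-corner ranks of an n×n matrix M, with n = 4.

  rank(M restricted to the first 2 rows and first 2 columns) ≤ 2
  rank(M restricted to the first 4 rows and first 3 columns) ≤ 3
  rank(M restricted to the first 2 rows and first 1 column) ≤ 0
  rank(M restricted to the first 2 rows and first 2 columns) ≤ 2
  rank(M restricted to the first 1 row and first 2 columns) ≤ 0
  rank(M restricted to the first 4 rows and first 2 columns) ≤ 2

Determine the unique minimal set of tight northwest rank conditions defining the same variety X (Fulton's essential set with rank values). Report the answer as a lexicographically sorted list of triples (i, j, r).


Recovering R(i,j) via the rank-extension bound from the 6 conditions:

  0 0 1 1
  0 1 2 2
  1 2 3 3
  1 2 3 4

hence w(1..4) = (3, 2, 1, 4).

2 SE-corners of the 3-cell Rothe diagram give Ess(w):

[(1, 2, 0), (2, 1, 0)]


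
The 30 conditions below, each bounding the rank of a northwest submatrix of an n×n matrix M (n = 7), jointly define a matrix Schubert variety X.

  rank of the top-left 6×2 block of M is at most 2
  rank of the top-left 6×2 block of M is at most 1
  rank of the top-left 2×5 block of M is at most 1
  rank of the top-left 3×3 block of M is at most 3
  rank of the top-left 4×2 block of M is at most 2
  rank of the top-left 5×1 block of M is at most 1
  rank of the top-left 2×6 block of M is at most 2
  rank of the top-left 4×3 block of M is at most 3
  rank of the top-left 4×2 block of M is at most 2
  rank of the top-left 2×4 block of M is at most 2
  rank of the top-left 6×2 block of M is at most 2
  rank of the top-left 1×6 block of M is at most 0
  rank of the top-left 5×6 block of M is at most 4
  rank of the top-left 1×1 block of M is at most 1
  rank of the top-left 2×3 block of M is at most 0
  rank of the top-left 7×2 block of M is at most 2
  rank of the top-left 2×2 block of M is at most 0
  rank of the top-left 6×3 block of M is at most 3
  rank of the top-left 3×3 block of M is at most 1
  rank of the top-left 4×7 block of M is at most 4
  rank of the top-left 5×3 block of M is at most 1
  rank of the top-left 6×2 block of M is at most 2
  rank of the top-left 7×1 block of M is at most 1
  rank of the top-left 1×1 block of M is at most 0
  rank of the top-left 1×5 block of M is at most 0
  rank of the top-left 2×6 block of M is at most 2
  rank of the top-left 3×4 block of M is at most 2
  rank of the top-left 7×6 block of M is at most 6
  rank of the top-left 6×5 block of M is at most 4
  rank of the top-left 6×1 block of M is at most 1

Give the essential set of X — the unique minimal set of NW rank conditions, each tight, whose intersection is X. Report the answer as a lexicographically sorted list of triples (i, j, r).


Recovering R(i,j) via the rank-extension bound from the 30 conditions:

  i=1: 0  0  0  0  0  0  1
  i=2: 0  0  0  1  1  1  2
  i=3: 1  1  1  2  2  2  3
  i=4: 1  1  1  2  3  3  4
  i=5: 1  1  1  2  3  4  5
  i=6: 1  1  2  3  4  5  6
  i=7: 1  2  3  4  5  6  7

giving w = (7, 4, 1, 5, 6, 3, 2) via Δ²R.

ℓ(w)=14; the 4 essential cells (i,j,r):

[(1, 6, 0), (2, 3, 0), (5, 3, 1), (6, 2, 1)]


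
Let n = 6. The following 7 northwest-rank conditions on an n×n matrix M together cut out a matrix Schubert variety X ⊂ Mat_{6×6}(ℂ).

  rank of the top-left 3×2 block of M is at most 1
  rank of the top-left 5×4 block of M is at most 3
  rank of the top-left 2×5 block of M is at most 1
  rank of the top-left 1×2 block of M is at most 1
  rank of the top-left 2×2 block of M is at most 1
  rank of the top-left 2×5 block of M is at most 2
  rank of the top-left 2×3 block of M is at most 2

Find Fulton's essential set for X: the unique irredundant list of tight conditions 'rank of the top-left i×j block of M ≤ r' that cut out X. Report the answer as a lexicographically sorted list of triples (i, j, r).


Propagating the 7 rank bounds to every northwest block:

  1 | 1 | 1 | 1 | 1 | 1
  1 | 1 | 1 | 1 | 1 | 2
  1 | 1 | 2 | 2 | 2 | 3
  1 | 2 | 3 | 3 | 3 | 4
  1 | 2 | 3 | 3 | 4 | 5
  1 | 2 | 3 | 4 | 5 | 6

second differences of R give the permutation w = (1, 6, 3, 2, 5, 4).

|D(w)|=6, |Ess(w)|=3:

[(2, 5, 1), (3, 2, 1), (5, 4, 3)]


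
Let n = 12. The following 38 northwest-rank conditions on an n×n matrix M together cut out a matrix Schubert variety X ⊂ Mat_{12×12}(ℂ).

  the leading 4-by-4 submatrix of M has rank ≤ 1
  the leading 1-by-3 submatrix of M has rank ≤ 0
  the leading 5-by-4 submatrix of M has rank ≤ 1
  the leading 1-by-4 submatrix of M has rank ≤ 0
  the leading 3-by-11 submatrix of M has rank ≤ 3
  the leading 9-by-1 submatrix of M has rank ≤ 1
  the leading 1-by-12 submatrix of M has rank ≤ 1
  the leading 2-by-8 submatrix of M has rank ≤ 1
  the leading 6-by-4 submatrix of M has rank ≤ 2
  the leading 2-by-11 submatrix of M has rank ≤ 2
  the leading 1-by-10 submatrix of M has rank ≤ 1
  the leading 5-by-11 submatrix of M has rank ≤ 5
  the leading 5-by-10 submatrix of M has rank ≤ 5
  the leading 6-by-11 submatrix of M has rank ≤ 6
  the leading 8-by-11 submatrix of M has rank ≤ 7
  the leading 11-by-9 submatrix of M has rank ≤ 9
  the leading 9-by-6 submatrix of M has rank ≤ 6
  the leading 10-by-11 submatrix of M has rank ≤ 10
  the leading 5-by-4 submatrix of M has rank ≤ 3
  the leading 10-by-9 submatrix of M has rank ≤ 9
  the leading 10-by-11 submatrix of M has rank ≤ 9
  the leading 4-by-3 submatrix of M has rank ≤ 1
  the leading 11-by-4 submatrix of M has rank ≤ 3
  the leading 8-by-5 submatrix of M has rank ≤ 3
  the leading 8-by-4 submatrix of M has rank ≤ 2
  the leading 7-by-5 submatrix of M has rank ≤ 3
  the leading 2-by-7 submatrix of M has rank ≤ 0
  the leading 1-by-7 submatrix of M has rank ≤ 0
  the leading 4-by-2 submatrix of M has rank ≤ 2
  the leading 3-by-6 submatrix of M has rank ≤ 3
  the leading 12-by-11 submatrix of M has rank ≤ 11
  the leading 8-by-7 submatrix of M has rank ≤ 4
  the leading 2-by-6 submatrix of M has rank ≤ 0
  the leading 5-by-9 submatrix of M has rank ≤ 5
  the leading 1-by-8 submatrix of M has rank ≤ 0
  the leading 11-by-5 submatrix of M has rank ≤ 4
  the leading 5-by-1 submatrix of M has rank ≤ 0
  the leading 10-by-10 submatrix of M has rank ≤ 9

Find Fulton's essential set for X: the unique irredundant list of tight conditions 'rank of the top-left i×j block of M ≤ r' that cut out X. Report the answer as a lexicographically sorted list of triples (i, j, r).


Rank table r_w(12×12) implied by the 38 constraints:

  0, 0, 0, 0, 0, 0, 0, 0, 1, 1, 1, 1
  0, 0, 0, 0, 0, 0, 0, 1, 2, 2, 2, 2
  0, 1, 1, 1, 1, 1, 1, 2, 3, 3, 3, 3
  0, 1, 1, 1, 2, 2, 2, 3, 4, 4, 4, 4
  0, 1, 1, 1, 2, 3, 3, 4, 5, 5, 5, 5
  1, 2, 2, 2, 3, 4, 4, 5, 6, 6, 6, 6
  1, 2, 2, 2, 3, 4, 4, 5, 6, 7, 7, 7
  1, 2, 2, 2, 3, 4, 4, 5, 6, 7, 7, 8
  1, 2, 3, 3, 4, 5, 5, 6, 7, 8, 8, 9
  1, 2, 3, 3, 4, 5, 6, 7, 8, 9, 9, 10
  1, 2, 3, 3, 4, 5, 6, 7, 8, 9, 10, 11
  1, 2, 3, 4, 5, 6, 7, 8, 9, 10, 11, 12

reading off 1-entries of Δ²R: w = (9, 8, 2, 5, 6, 1, 10, 12, 3, 7, 11, 4).

8 SE-corners of the 31-cell Rothe diagram give Ess(w):

[(1, 8, 0), (2, 7, 0), (5, 1, 0), (5, 4, 1), (8, 4, 2), (8, 7, 4), (8, 11, 7), (11, 4, 3)]
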